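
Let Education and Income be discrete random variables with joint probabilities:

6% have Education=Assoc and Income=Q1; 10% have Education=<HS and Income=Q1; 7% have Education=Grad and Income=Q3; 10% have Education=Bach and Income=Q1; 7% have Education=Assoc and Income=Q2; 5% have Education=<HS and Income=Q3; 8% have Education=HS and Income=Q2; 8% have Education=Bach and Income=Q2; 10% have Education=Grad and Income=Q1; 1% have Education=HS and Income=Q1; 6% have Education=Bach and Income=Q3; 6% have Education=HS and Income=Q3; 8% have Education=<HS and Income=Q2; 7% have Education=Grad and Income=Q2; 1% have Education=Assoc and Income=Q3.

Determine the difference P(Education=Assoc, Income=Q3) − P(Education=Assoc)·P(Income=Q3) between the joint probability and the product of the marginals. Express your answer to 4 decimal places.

-0.0250

P(Education=Assoc) = 0.06 + 0.07 + 0.01 = 0.14.
P(Income=Q3) = 0.05 + 0.06 + 0.01 + 0.06 + 0.07 = 0.25.
P(Education=Assoc, Income=Q3) − P(Education=Assoc)P(Income=Q3) = 0.01 − 0.14×0.25 = -0.0250.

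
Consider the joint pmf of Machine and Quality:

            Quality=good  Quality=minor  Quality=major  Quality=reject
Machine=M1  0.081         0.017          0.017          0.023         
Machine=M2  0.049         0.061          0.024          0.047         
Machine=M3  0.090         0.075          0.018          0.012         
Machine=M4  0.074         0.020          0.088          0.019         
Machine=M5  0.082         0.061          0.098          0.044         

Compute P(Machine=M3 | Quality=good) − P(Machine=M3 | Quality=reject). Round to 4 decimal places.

P(Quality=good) = 0.081 + 0.049 + 0.090 + 0.074 + 0.082 = 0.376; P(Machine=M3 | Quality=good) = 0.090/0.376 = 0.23936.
P(Quality=reject) = 0.023 + 0.047 + 0.012 + 0.019 + 0.044 = 0.145; P(Machine=M3 | Quality=reject) = 0.012/0.145 = 0.08276.
Difference = 0.1566.

0.1566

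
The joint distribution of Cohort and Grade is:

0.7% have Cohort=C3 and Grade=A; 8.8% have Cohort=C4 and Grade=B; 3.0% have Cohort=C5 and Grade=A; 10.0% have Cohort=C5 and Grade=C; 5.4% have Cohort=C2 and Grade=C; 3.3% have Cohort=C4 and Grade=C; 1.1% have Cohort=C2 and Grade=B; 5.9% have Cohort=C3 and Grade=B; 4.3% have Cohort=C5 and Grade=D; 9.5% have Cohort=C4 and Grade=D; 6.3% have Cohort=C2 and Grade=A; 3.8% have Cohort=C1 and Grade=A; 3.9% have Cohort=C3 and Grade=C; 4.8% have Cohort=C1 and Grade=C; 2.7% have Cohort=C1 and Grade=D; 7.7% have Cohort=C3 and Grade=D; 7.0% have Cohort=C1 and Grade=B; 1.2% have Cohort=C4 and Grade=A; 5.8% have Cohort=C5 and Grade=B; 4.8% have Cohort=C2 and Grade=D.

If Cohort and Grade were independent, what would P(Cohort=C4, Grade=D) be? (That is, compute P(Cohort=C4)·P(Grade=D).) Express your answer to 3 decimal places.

P(Cohort=C4) = 0.012 + 0.088 + 0.033 + 0.095 = 0.228.
P(Grade=D) = 0.027 + 0.048 + 0.077 + 0.095 + 0.043 = 0.290.
Product: 0.228 × 0.290 = 0.066.

0.066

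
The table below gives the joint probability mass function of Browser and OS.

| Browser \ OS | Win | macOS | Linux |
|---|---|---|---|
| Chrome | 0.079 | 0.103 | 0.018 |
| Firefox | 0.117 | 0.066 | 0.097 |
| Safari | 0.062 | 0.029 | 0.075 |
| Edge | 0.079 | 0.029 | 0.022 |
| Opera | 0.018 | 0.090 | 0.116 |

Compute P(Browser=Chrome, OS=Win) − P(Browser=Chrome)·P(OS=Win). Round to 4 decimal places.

0.0080

P(Browser=Chrome) = 0.079 + 0.103 + 0.018 = 0.200.
P(OS=Win) = 0.079 + 0.117 + 0.062 + 0.079 + 0.018 = 0.355.
P(Browser=Chrome, OS=Win) − P(Browser=Chrome)P(OS=Win) = 0.079 − 0.200×0.355 = 0.0080.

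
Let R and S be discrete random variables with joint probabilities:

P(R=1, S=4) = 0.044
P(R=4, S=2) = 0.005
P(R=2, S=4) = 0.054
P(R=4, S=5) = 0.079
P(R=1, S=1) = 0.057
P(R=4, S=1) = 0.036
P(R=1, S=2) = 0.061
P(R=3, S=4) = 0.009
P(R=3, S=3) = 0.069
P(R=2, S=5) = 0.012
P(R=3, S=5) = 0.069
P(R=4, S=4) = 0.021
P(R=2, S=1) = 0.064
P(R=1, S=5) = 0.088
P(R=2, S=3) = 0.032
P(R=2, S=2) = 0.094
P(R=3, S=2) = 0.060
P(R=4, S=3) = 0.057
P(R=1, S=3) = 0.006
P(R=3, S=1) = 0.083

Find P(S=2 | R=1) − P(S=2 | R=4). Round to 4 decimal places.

P(R=1) = 0.057 + 0.061 + 0.006 + 0.044 + 0.088 = 0.256; P(S=2 | R=1) = 0.061/0.256 = 0.23828.
P(R=4) = 0.036 + 0.005 + 0.057 + 0.021 + 0.079 = 0.198; P(S=2 | R=4) = 0.005/0.198 = 0.02525.
Difference = 0.2130.

0.2130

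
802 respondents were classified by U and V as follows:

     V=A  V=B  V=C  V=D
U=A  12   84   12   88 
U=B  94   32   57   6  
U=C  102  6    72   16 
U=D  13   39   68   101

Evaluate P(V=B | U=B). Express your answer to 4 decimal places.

0.1693

Total with U=B: 94 + 32 + 57 + 6 = 189.
P(V=B | U=B) = 32/189 = 0.1693.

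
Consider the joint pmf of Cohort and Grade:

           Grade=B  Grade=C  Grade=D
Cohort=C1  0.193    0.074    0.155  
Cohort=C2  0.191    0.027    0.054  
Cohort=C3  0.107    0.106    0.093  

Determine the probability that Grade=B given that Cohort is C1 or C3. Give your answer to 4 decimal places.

P(Cohort=C1) = 0.193 + 0.074 + 0.155 = 0.422.
P(Cohort=C3) = 0.107 + 0.106 + 0.093 = 0.306.
P(Cohort ∈ {C1, C3}) = 0.422 + 0.306 = 0.728; P(Grade=B, Cohort ∈ {C1, C3}) = 0.193 + 0.107 = 0.300.
P(Grade=B | Cohort ∈ {C1, C3}) = 0.300/0.728 = 0.4121.

0.4121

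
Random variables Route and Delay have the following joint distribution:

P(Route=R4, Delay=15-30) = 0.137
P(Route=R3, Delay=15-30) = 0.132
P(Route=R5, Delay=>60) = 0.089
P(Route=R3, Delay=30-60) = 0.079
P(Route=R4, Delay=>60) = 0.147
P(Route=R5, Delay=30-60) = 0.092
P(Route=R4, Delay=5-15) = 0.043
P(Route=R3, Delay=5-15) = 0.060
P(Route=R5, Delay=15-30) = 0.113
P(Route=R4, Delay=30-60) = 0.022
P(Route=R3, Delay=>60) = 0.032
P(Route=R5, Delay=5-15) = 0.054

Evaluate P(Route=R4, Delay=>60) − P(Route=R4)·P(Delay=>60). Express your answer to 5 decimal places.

0.05347

P(Route=R4) = 0.043 + 0.137 + 0.022 + 0.147 = 0.349.
P(Delay=>60) = 0.032 + 0.147 + 0.089 = 0.268.
P(Route=R4, Delay=>60) − P(Route=R4)P(Delay=>60) = 0.147 − 0.349×0.268 = 0.05347.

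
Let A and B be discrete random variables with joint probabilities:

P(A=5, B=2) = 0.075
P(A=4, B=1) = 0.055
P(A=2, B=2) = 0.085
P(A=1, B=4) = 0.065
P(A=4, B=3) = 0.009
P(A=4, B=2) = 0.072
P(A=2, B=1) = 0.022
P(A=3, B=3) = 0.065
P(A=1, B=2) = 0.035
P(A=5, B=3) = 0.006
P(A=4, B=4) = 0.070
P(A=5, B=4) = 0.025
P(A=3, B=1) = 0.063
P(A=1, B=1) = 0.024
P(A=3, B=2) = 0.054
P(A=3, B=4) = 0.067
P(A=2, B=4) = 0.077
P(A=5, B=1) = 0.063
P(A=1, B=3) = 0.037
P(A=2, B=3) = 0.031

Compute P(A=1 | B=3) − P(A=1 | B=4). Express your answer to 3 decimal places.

0.036

P(B=3) = 0.037 + 0.031 + 0.065 + 0.009 + 0.006 = 0.148; P(A=1 | B=3) = 0.037/0.148 = 0.2500.
P(B=4) = 0.065 + 0.077 + 0.067 + 0.070 + 0.025 = 0.304; P(A=1 | B=4) = 0.065/0.304 = 0.2138.
Difference = 0.036.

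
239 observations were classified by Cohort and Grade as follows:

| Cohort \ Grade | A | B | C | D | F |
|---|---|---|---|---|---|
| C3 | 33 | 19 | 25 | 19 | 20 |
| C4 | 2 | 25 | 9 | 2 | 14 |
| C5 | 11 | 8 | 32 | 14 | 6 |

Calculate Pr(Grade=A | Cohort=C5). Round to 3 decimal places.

Total with Cohort=C5: 11 + 8 + 32 + 14 + 6 = 71.
P(Grade=A | Cohort=C5) = 11/71 = 0.155.

0.155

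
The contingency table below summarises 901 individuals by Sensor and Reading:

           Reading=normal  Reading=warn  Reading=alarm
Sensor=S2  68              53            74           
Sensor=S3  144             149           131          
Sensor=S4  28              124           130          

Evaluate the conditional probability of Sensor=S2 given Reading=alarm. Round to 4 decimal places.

0.2209

Total with Reading=alarm: 74 + 131 + 130 = 335.
P(Sensor=S2 | Reading=alarm) = 74/335 = 0.2209.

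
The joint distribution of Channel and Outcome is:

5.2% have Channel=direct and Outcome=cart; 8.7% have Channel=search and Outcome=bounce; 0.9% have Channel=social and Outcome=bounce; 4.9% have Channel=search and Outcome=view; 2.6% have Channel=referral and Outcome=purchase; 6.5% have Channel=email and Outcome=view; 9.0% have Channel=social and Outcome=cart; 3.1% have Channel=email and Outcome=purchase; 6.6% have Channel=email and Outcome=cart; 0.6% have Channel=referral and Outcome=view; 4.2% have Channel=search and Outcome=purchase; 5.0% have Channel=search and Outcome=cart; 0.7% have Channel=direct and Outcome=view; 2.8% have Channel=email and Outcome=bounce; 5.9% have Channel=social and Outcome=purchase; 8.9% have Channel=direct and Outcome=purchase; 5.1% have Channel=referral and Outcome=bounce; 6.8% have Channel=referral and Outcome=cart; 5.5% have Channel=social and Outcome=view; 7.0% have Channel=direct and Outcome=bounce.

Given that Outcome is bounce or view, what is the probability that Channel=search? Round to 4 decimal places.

0.3185

P(Outcome=bounce) = 0.028 + 0.087 + 0.009 + 0.070 + 0.051 = 0.245.
P(Outcome=view) = 0.065 + 0.049 + 0.055 + 0.007 + 0.006 = 0.182.
P(Outcome ∈ {bounce, view}) = 0.245 + 0.182 = 0.427; P(Channel=search, Outcome ∈ {bounce, view}) = 0.087 + 0.049 = 0.136.
P(Channel=search | Outcome ∈ {bounce, view}) = 0.136/0.427 = 0.3185.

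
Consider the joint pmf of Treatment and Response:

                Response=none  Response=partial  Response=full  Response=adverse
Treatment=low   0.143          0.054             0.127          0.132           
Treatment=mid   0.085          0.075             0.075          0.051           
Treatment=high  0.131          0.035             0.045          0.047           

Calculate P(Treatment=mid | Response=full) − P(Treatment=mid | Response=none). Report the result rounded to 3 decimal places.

P(Response=full) = 0.127 + 0.075 + 0.045 = 0.247; P(Treatment=mid | Response=full) = 0.075/0.247 = 0.3036.
P(Response=none) = 0.143 + 0.085 + 0.131 = 0.359; P(Treatment=mid | Response=none) = 0.085/0.359 = 0.2368.
Difference = 0.067.

0.067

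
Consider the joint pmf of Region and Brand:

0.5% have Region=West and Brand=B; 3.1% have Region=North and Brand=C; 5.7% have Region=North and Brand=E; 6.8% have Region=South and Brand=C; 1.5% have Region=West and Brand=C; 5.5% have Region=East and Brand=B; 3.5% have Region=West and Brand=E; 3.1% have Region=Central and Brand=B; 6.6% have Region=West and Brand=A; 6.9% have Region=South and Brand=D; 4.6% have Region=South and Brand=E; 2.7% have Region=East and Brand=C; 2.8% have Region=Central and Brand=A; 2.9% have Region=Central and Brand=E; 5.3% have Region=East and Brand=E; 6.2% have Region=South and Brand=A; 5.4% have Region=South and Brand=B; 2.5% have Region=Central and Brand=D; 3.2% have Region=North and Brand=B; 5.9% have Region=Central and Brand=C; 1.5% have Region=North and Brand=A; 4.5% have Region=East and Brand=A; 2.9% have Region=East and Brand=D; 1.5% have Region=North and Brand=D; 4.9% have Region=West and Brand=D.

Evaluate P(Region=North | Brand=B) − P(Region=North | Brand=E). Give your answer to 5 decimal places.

P(Brand=B) = 0.032 + 0.054 + 0.055 + 0.005 + 0.031 = 0.177; P(Region=North | Brand=B) = 0.032/0.177 = 0.180791.
P(Brand=E) = 0.057 + 0.046 + 0.053 + 0.035 + 0.029 = 0.220; P(Region=North | Brand=E) = 0.057/0.220 = 0.259091.
Difference = -0.07830.

-0.07830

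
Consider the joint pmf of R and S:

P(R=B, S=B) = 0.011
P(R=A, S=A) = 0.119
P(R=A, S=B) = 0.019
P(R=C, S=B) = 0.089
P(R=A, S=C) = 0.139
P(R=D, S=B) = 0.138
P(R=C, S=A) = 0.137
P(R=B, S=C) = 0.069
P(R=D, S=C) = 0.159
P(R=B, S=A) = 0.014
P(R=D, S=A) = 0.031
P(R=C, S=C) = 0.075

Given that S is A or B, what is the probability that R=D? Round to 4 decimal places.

P(S=A) = 0.119 + 0.014 + 0.137 + 0.031 = 0.301.
P(S=B) = 0.019 + 0.011 + 0.089 + 0.138 = 0.257.
P(S ∈ {A, B}) = 0.301 + 0.257 = 0.558; P(R=D, S ∈ {A, B}) = 0.031 + 0.138 = 0.169.
P(R=D | S ∈ {A, B}) = 0.169/0.558 = 0.3029.

0.3029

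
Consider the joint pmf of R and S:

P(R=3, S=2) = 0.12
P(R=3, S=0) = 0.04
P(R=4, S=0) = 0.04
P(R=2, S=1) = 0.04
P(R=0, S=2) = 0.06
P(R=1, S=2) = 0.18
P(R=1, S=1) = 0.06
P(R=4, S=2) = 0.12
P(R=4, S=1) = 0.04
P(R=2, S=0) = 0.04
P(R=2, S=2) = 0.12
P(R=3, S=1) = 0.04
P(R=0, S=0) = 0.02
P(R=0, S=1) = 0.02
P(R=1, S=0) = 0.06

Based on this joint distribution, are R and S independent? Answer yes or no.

yes

Every cell satisfies P(R,S) = P(R)·P(S). For instance P(R=3) = 0.20, P(S=1) = 0.20, and 0.20×0.20 = 0.04 matches the joint entry. So R and S are independent.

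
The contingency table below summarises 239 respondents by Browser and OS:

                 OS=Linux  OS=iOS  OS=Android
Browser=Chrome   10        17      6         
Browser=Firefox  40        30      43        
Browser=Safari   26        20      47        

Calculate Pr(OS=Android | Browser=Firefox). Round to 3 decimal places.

Total with Browser=Firefox: 40 + 30 + 43 = 113.
P(OS=Android | Browser=Firefox) = 43/113 = 0.381.

0.381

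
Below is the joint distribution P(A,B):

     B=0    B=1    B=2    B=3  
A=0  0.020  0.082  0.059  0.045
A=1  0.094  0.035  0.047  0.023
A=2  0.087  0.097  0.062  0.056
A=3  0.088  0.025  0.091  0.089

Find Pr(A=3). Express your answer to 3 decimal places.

0.293

P(A=3) = 0.088 + 0.025 + 0.091 + 0.089 = 0.293.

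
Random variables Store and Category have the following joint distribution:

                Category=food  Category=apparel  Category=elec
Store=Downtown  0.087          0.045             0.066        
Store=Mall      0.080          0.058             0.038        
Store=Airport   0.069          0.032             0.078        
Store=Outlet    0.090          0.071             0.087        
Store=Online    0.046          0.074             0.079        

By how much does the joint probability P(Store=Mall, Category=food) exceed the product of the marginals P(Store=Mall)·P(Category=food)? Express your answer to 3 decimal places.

0.015

P(Store=Mall) = 0.080 + 0.058 + 0.038 = 0.176.
P(Category=food) = 0.087 + 0.080 + 0.069 + 0.090 + 0.046 = 0.372.
P(Store=Mall, Category=food) − P(Store=Mall)P(Category=food) = 0.080 − 0.176×0.372 = 0.015.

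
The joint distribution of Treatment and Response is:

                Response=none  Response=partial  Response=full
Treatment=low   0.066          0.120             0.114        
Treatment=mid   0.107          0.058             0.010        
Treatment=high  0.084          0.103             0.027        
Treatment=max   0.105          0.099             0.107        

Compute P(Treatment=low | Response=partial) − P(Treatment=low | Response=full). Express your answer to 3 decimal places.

-0.126

P(Response=partial) = 0.120 + 0.058 + 0.103 + 0.099 = 0.380; P(Treatment=low | Response=partial) = 0.120/0.380 = 0.3158.
P(Response=full) = 0.114 + 0.010 + 0.027 + 0.107 = 0.258; P(Treatment=low | Response=full) = 0.114/0.258 = 0.4419.
Difference = -0.126.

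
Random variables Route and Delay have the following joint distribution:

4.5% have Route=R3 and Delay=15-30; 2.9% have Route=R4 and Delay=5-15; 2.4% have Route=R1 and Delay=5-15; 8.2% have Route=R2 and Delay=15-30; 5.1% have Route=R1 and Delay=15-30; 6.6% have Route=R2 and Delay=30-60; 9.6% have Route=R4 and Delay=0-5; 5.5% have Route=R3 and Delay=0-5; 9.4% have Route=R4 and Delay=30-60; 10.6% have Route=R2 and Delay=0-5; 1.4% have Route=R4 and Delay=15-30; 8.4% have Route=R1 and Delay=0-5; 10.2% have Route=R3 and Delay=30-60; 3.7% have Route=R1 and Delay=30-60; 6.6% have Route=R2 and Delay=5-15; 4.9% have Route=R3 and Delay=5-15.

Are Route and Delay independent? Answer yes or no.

P(Route=R4) = 0.233 and P(Delay=15-30) = 0.192, so their product is 0.04474, but P(Route=R4, Delay=15-30) = 0.014. Since these differ, Route and Delay are not independent.

no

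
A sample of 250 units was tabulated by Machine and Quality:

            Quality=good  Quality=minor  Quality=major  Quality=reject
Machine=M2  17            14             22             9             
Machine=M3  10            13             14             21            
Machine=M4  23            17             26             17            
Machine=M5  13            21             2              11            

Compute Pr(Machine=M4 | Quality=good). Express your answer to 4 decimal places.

0.3651

Total with Quality=good: 17 + 10 + 23 + 13 = 63.
P(Machine=M4 | Quality=good) = 23/63 = 0.3651.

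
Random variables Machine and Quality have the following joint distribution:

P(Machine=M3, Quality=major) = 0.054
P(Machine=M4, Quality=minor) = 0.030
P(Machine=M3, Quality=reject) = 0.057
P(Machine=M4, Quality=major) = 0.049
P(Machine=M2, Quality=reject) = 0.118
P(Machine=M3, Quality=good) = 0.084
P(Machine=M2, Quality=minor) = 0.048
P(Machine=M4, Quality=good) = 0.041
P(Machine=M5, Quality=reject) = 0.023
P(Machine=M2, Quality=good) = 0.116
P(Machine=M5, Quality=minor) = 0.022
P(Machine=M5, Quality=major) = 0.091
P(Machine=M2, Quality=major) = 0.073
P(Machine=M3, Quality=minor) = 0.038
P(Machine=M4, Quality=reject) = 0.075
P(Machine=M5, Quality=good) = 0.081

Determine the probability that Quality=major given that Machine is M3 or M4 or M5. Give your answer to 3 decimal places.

P(Machine=M3) = 0.084 + 0.038 + 0.054 + 0.057 = 0.233.
P(Machine=M4) = 0.041 + 0.030 + 0.049 + 0.075 = 0.195.
P(Machine=M5) = 0.081 + 0.022 + 0.091 + 0.023 = 0.217.
P(Machine ∈ {M3, M4, M5}) = 0.233 + 0.195 + 0.217 = 0.645; P(Quality=major, Machine ∈ {M3, M4, M5}) = 0.054 + 0.049 + 0.091 = 0.194.
P(Quality=major | Machine ∈ {M3, M4, M5}) = 0.194/0.645 = 0.301.

0.301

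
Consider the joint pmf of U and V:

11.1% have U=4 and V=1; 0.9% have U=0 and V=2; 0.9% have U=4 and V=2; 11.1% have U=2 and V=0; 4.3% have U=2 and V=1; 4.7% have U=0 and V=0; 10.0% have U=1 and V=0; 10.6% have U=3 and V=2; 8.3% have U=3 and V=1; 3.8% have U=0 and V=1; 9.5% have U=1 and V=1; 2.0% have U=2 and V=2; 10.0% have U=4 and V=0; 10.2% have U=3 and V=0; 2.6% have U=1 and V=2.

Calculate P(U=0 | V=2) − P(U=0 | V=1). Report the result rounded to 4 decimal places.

P(V=2) = 0.009 + 0.026 + 0.020 + 0.106 + 0.009 = 0.170; P(U=0 | V=2) = 0.009/0.170 = 0.05294.
P(V=1) = 0.038 + 0.095 + 0.043 + 0.083 + 0.111 = 0.370; P(U=0 | V=1) = 0.038/0.370 = 0.10270.
Difference = -0.0498.

-0.0498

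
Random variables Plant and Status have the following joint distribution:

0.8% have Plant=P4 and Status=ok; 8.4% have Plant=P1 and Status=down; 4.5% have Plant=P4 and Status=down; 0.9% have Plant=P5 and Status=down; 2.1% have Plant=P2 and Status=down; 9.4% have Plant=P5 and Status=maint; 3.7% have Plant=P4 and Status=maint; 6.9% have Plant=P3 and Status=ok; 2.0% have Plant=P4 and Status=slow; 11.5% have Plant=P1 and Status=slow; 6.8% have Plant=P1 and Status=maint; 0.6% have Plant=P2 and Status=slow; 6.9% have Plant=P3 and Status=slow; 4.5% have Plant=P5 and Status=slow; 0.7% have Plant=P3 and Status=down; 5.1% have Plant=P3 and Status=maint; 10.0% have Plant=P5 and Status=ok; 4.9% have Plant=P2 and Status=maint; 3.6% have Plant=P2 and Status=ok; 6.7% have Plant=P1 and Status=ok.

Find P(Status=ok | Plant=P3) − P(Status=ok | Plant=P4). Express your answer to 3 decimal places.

0.279

P(Plant=P3) = 0.069 + 0.069 + 0.007 + 0.051 = 0.196; P(Status=ok | Plant=P3) = 0.069/0.196 = 0.3520.
P(Plant=P4) = 0.008 + 0.020 + 0.045 + 0.037 = 0.110; P(Status=ok | Plant=P4) = 0.008/0.110 = 0.0727.
Difference = 0.279.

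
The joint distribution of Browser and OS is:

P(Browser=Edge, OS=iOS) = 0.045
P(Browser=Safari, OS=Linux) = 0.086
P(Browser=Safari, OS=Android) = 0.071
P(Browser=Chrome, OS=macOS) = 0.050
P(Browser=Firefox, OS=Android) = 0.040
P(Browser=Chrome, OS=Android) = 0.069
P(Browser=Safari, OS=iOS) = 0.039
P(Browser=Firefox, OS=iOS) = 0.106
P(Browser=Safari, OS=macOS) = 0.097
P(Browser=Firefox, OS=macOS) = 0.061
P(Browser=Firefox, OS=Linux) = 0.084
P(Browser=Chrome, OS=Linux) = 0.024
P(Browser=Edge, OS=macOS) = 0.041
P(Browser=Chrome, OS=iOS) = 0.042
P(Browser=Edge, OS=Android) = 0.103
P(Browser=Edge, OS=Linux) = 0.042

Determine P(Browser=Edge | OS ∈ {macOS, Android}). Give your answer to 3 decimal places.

P(OS=macOS) = 0.050 + 0.061 + 0.097 + 0.041 = 0.249.
P(OS=Android) = 0.069 + 0.040 + 0.071 + 0.103 = 0.283.
P(OS ∈ {macOS, Android}) = 0.249 + 0.283 = 0.532; P(Browser=Edge, OS ∈ {macOS, Android}) = 0.041 + 0.103 = 0.144.
P(Browser=Edge | OS ∈ {macOS, Android}) = 0.144/0.532 = 0.271.

0.271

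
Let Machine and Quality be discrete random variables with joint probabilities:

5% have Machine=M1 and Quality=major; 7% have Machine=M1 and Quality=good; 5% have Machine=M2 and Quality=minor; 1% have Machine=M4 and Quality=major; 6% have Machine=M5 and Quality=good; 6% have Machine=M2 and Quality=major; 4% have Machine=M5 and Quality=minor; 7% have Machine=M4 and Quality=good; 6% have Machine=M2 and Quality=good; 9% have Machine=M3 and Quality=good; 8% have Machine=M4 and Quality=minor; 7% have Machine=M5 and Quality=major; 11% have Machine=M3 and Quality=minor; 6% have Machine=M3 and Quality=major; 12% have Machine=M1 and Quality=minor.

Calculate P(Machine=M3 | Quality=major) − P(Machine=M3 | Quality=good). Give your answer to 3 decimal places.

-0.017

P(Quality=major) = 0.05 + 0.06 + 0.06 + 0.01 + 0.07 = 0.25; P(Machine=M3 | Quality=major) = 0.06/0.25 = 0.2400.
P(Quality=good) = 0.07 + 0.06 + 0.09 + 0.07 + 0.06 = 0.35; P(Machine=M3 | Quality=good) = 0.09/0.35 = 0.2571.
Difference = -0.017.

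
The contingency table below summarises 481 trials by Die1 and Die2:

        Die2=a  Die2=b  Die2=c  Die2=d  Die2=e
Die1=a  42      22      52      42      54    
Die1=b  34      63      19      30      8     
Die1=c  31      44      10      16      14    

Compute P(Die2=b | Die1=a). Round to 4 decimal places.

Total with Die1=a: 42 + 22 + 52 + 42 + 54 = 212.
P(Die2=b | Die1=a) = 22/212 = 0.1038.

0.1038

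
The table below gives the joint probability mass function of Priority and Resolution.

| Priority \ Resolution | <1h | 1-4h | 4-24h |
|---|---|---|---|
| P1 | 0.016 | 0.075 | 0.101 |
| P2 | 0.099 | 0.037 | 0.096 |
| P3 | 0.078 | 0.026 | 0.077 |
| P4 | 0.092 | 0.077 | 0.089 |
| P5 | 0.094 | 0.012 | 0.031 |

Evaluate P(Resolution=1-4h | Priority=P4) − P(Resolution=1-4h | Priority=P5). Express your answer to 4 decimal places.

0.2109

P(Priority=P4) = 0.092 + 0.077 + 0.089 = 0.258; P(Resolution=1-4h | Priority=P4) = 0.077/0.258 = 0.29845.
P(Priority=P5) = 0.094 + 0.012 + 0.031 = 0.137; P(Resolution=1-4h | Priority=P5) = 0.012/0.137 = 0.08759.
Difference = 0.2109.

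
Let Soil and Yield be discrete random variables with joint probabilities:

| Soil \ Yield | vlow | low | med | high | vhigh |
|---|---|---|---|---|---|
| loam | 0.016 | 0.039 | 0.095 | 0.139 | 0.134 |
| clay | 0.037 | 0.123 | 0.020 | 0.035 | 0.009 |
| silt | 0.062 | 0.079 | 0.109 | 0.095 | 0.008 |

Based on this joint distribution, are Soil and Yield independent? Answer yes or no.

no

P(Soil=loam) = 0.423 and P(Yield=vhigh) = 0.151, so their product is 0.06387, but P(Soil=loam, Yield=vhigh) = 0.134. Since these differ, Soil and Yield are not independent.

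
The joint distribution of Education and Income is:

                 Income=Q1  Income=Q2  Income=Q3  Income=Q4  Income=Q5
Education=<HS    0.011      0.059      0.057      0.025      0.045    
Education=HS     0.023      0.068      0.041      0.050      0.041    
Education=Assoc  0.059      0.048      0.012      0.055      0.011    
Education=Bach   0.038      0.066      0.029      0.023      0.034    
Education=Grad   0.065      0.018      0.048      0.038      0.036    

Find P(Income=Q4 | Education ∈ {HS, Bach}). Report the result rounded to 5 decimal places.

P(Education=HS) = 0.023 + 0.068 + 0.041 + 0.050 + 0.041 = 0.223.
P(Education=Bach) = 0.038 + 0.066 + 0.029 + 0.023 + 0.034 = 0.190.
P(Education ∈ {HS, Bach}) = 0.223 + 0.190 = 0.413; P(Income=Q4, Education ∈ {HS, Bach}) = 0.050 + 0.023 = 0.073.
P(Income=Q4 | Education ∈ {HS, Bach}) = 0.073/0.413 = 0.17676.

0.17676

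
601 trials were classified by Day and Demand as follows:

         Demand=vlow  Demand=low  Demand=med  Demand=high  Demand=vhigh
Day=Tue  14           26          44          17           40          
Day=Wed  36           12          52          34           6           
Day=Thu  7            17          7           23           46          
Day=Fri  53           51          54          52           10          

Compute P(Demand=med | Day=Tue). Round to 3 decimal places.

Total with Day=Tue: 14 + 26 + 44 + 17 + 40 = 141.
P(Demand=med | Day=Tue) = 44/141 = 0.312.

0.312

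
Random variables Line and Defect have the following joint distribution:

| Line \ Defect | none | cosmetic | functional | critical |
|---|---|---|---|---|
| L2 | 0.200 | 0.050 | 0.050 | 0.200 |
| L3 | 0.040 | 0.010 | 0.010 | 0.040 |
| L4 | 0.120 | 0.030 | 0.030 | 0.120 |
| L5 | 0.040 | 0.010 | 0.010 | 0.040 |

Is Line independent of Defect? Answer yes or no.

yes

Every cell satisfies P(Line,Defect) = P(Line)·P(Defect). For instance P(Line=L3) = 0.100, P(Defect=critical) = 0.400, and 0.100×0.400 = 0.040 matches the joint entry. So Line and Defect are independent.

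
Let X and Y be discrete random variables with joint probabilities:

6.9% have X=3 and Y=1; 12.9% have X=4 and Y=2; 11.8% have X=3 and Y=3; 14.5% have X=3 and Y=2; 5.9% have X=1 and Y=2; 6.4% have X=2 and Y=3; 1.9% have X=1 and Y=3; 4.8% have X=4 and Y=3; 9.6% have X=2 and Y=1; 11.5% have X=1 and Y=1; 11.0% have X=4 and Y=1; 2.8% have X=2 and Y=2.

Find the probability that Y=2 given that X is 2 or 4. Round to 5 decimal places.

0.33053

P(X=2) = 0.096 + 0.028 + 0.064 = 0.188.
P(X=4) = 0.110 + 0.129 + 0.048 = 0.287.
P(X ∈ {2, 4}) = 0.188 + 0.287 = 0.475; P(Y=2, X ∈ {2, 4}) = 0.028 + 0.129 = 0.157.
P(Y=2 | X ∈ {2, 4}) = 0.157/0.475 = 0.33053.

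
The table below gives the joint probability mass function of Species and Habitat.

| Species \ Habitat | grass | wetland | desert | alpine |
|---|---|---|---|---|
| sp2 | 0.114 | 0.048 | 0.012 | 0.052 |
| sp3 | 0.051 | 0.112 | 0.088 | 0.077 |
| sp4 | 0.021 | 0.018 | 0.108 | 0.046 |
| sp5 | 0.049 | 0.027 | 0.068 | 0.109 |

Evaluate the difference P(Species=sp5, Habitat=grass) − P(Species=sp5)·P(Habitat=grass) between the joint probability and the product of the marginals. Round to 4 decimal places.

P(Species=sp5) = 0.049 + 0.027 + 0.068 + 0.109 = 0.253.
P(Habitat=grass) = 0.114 + 0.051 + 0.021 + 0.049 = 0.235.
P(Species=sp5, Habitat=grass) − P(Species=sp5)P(Habitat=grass) = 0.049 − 0.253×0.235 = -0.0105.

-0.0105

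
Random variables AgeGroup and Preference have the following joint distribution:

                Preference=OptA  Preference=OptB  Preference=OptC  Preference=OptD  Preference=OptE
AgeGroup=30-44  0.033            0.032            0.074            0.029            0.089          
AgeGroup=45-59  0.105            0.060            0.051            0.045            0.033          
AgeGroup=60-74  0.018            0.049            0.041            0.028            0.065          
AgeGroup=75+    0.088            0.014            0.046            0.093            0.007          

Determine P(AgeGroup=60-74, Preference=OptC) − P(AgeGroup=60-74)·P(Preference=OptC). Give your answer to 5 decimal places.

-0.00161

P(AgeGroup=60-74) = 0.018 + 0.049 + 0.041 + 0.028 + 0.065 = 0.201.
P(Preference=OptC) = 0.074 + 0.051 + 0.041 + 0.046 = 0.212.
P(AgeGroup=60-74, Preference=OptC) − P(AgeGroup=60-74)P(Preference=OptC) = 0.041 − 0.201×0.212 = -0.00161.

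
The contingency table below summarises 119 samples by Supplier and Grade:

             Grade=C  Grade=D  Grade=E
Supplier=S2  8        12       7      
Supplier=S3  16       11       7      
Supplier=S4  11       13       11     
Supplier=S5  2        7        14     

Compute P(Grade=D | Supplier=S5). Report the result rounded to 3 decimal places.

0.304

Total with Supplier=S5: 2 + 7 + 14 = 23.
P(Grade=D | Supplier=S5) = 7/23 = 0.304.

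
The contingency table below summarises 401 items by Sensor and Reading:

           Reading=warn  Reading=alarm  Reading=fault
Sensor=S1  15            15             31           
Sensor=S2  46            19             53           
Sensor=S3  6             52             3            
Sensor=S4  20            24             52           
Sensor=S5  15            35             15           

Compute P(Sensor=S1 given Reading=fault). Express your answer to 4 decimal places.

Total with Reading=fault: 31 + 53 + 3 + 52 + 15 = 154.
P(Sensor=S1 | Reading=fault) = 31/154 = 0.2013.

0.2013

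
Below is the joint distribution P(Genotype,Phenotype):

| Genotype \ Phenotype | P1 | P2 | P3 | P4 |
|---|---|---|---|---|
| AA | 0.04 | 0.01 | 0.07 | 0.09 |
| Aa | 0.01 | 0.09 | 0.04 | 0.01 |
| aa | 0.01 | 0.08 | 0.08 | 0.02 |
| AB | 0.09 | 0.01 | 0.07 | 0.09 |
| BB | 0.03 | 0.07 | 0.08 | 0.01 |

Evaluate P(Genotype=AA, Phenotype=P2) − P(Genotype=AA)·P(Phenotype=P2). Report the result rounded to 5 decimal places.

-0.04460

P(Genotype=AA) = 0.04 + 0.01 + 0.07 + 0.09 = 0.21.
P(Phenotype=P2) = 0.01 + 0.09 + 0.08 + 0.01 + 0.07 = 0.26.
P(Genotype=AA, Phenotype=P2) − P(Genotype=AA)P(Phenotype=P2) = 0.01 − 0.21×0.26 = -0.04460.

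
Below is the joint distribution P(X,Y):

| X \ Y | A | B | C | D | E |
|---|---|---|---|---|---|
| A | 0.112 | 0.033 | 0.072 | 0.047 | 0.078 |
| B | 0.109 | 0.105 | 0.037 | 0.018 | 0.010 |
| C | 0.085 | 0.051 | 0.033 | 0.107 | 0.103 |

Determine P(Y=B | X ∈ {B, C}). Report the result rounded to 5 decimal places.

P(X=B) = 0.109 + 0.105 + 0.037 + 0.018 + 0.010 = 0.279.
P(X=C) = 0.085 + 0.051 + 0.033 + 0.107 + 0.103 = 0.379.
P(X ∈ {B, C}) = 0.279 + 0.379 = 0.658; P(Y=B, X ∈ {B, C}) = 0.105 + 0.051 = 0.156.
P(Y=B | X ∈ {B, C}) = 0.156/0.658 = 0.23708.

0.23708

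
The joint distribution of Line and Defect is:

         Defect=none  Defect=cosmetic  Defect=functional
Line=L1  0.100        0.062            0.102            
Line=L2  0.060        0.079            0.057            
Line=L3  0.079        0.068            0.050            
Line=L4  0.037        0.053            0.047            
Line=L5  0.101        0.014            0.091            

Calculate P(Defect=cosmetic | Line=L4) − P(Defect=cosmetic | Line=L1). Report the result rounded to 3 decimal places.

P(Line=L4) = 0.037 + 0.053 + 0.047 = 0.137; P(Defect=cosmetic | Line=L4) = 0.053/0.137 = 0.3869.
P(Line=L1) = 0.100 + 0.062 + 0.102 = 0.264; P(Defect=cosmetic | Line=L1) = 0.062/0.264 = 0.2348.
Difference = 0.152.

0.152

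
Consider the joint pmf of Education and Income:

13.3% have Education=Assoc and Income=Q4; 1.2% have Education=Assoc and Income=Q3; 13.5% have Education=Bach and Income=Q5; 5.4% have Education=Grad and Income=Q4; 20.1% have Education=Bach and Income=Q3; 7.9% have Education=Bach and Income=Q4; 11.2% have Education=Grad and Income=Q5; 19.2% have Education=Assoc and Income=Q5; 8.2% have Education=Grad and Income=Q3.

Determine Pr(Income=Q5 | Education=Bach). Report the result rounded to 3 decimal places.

0.325

P(Education=Bach) = 0.201 + 0.079 + 0.135 = 0.415.
P(Income=Q5 | Education=Bach) = 0.135/0.415 = 0.325.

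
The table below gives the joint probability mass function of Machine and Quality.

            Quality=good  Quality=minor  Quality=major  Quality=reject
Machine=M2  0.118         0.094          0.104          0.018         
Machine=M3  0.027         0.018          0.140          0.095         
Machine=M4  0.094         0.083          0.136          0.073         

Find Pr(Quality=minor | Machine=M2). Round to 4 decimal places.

P(Machine=M2) = 0.118 + 0.094 + 0.104 + 0.018 = 0.334.
P(Quality=minor | Machine=M2) = 0.094/0.334 = 0.2814.

0.2814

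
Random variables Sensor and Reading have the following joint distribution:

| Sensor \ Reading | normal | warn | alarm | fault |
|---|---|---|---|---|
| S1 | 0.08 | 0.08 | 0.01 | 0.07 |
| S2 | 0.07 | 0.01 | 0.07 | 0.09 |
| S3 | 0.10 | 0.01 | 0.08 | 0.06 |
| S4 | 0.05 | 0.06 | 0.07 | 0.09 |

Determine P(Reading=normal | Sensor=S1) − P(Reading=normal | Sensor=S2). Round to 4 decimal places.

0.0417

P(Sensor=S1) = 0.08 + 0.08 + 0.01 + 0.07 = 0.24; P(Reading=normal | Sensor=S1) = 0.08/0.24 = 0.33333.
P(Sensor=S2) = 0.07 + 0.01 + 0.07 + 0.09 = 0.24; P(Reading=normal | Sensor=S2) = 0.07/0.24 = 0.29167.
Difference = 0.0417.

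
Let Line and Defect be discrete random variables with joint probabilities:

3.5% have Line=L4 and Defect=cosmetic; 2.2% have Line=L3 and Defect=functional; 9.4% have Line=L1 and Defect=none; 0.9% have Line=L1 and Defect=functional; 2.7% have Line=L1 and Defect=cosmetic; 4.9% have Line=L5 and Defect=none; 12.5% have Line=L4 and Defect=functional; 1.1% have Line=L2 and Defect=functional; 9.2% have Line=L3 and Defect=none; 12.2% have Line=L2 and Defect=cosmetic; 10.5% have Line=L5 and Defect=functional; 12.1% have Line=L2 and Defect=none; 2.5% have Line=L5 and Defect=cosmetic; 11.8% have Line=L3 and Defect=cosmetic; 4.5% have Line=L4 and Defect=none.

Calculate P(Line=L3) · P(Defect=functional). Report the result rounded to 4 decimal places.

P(Line=L3) = 0.092 + 0.118 + 0.022 = 0.232.
P(Defect=functional) = 0.009 + 0.011 + 0.022 + 0.125 + 0.105 = 0.272.
Product: 0.232 × 0.272 = 0.0631.

0.0631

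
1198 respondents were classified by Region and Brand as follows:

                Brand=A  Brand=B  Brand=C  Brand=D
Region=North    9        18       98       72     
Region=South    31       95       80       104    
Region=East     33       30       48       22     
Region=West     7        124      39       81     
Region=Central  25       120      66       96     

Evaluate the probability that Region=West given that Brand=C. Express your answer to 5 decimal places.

Total with Brand=C: 98 + 80 + 48 + 39 + 66 = 331.
P(Region=West | Brand=C) = 39/331 = 0.11782.

0.11782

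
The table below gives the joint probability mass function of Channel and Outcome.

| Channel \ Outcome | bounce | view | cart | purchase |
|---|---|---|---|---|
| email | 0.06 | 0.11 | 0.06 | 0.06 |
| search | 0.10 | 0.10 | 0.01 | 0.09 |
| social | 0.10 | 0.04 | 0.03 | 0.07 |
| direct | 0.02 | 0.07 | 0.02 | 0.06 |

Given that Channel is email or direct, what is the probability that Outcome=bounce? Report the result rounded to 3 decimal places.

P(Channel=email) = 0.06 + 0.11 + 0.06 + 0.06 = 0.29.
P(Channel=direct) = 0.02 + 0.07 + 0.02 + 0.06 = 0.17.
P(Channel ∈ {email, direct}) = 0.29 + 0.17 = 0.46; P(Outcome=bounce, Channel ∈ {email, direct}) = 0.06 + 0.02 = 0.08.
P(Outcome=bounce | Channel ∈ {email, direct}) = 0.08/0.46 = 0.174.

0.174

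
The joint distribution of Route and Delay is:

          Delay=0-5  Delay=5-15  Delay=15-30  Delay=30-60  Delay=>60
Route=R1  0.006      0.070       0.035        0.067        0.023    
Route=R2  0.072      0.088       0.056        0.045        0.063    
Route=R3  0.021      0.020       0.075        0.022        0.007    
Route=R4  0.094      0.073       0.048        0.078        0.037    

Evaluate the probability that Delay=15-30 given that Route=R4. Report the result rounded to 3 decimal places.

P(Route=R4) = 0.094 + 0.073 + 0.048 + 0.078 + 0.037 = 0.330.
P(Delay=15-30 | Route=R4) = 0.048/0.330 = 0.145.

0.145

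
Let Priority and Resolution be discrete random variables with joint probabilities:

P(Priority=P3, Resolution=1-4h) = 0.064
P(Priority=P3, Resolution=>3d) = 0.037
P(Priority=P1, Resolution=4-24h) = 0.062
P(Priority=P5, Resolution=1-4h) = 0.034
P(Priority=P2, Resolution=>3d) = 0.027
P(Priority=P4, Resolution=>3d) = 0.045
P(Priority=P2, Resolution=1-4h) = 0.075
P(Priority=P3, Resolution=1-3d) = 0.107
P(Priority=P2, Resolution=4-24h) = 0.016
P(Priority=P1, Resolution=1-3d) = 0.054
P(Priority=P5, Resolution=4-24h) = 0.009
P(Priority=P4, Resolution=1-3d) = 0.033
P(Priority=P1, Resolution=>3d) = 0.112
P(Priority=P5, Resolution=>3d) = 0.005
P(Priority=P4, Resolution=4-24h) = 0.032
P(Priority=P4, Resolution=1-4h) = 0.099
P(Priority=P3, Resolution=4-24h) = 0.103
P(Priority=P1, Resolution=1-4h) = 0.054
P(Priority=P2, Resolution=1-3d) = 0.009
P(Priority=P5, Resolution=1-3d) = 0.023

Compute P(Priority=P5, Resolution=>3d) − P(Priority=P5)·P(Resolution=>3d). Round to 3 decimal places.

P(Priority=P5) = 0.034 + 0.009 + 0.023 + 0.005 = 0.071.
P(Resolution=>3d) = 0.112 + 0.027 + 0.037 + 0.045 + 0.005 = 0.226.
P(Priority=P5, Resolution=>3d) − P(Priority=P5)P(Resolution=>3d) = 0.005 − 0.071×0.226 = -0.011.

-0.011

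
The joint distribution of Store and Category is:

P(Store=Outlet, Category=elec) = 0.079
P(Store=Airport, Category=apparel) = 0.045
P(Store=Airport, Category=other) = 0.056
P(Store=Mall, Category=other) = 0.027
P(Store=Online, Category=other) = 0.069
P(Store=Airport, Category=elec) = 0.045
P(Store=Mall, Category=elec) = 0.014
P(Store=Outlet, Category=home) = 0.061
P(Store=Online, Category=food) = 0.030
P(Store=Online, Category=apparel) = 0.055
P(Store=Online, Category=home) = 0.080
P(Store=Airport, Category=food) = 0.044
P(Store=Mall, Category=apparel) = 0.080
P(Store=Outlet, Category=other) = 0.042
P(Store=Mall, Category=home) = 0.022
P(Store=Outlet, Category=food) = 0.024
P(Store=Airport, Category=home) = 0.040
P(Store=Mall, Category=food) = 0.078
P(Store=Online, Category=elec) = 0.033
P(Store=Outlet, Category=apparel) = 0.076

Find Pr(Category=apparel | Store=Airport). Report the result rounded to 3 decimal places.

0.196

P(Store=Airport) = 0.044 + 0.045 + 0.045 + 0.040 + 0.056 = 0.230.
P(Category=apparel | Store=Airport) = 0.045/0.230 = 0.196.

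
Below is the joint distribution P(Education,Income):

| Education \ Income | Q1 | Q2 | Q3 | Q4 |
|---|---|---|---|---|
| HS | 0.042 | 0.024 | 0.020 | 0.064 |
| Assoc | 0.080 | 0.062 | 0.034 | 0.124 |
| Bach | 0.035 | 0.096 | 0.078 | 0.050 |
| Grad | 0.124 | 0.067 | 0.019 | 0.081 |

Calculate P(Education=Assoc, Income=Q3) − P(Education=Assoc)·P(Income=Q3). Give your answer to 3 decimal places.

P(Education=Assoc) = 0.080 + 0.062 + 0.034 + 0.124 = 0.300.
P(Income=Q3) = 0.020 + 0.034 + 0.078 + 0.019 = 0.151.
P(Education=Assoc, Income=Q3) − P(Education=Assoc)P(Income=Q3) = 0.034 − 0.300×0.151 = -0.011.

-0.011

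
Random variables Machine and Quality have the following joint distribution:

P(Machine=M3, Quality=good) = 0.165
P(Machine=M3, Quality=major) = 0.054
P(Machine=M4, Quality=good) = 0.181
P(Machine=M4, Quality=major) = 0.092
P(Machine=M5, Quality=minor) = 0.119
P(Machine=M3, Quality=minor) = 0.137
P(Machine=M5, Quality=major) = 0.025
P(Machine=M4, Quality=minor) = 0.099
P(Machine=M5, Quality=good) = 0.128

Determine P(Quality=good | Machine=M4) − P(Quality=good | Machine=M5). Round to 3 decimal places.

0.016

P(Machine=M4) = 0.181 + 0.099 + 0.092 = 0.372; P(Quality=good | Machine=M4) = 0.181/0.372 = 0.4866.
P(Machine=M5) = 0.128 + 0.119 + 0.025 = 0.272; P(Quality=good | Machine=M5) = 0.128/0.272 = 0.4706.
Difference = 0.016.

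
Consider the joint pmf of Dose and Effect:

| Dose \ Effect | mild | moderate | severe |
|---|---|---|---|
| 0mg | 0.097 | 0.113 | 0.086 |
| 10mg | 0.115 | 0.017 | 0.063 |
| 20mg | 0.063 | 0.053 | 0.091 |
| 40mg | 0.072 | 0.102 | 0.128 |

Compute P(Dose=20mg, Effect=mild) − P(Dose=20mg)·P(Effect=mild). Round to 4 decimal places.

P(Dose=20mg) = 0.063 + 0.053 + 0.091 = 0.207.
P(Effect=mild) = 0.097 + 0.115 + 0.063 + 0.072 = 0.347.
P(Dose=20mg, Effect=mild) − P(Dose=20mg)P(Effect=mild) = 0.063 − 0.207×0.347 = -0.0088.

-0.0088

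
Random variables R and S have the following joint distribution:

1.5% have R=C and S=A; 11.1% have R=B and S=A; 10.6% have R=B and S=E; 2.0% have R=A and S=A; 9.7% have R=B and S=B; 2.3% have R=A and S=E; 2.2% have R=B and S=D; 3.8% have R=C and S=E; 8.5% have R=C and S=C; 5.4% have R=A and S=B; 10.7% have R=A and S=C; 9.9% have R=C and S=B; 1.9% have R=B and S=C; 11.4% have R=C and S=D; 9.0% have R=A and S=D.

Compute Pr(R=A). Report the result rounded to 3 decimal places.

0.294

P(R=A) = 0.020 + 0.054 + 0.107 + 0.090 + 0.023 = 0.294.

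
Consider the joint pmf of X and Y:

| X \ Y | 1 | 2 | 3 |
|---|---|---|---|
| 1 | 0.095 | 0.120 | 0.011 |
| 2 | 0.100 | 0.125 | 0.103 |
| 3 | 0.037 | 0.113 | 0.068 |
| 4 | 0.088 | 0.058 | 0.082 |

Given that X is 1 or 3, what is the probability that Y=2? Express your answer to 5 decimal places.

0.52477

P(X=1) = 0.095 + 0.120 + 0.011 = 0.226.
P(X=3) = 0.037 + 0.113 + 0.068 = 0.218.
P(X ∈ {1, 3}) = 0.226 + 0.218 = 0.444; P(Y=2, X ∈ {1, 3}) = 0.120 + 0.113 = 0.233.
P(Y=2 | X ∈ {1, 3}) = 0.233/0.444 = 0.52477.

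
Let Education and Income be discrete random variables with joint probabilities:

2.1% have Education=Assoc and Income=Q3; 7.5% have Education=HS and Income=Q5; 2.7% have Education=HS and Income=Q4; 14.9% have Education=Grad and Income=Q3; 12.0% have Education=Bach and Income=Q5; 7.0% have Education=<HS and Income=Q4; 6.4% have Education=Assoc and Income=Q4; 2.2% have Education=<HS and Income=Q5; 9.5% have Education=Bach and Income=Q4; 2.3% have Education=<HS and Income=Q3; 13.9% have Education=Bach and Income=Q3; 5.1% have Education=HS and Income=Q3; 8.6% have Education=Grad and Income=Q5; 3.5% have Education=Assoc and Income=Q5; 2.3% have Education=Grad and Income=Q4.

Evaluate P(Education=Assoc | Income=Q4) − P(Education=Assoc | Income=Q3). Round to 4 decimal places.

0.1746

P(Income=Q4) = 0.070 + 0.027 + 0.064 + 0.095 + 0.023 = 0.279; P(Education=Assoc | Income=Q4) = 0.064/0.279 = 0.22939.
P(Income=Q3) = 0.023 + 0.051 + 0.021 + 0.139 + 0.149 = 0.383; P(Education=Assoc | Income=Q3) = 0.021/0.383 = 0.05483.
Difference = 0.1746.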